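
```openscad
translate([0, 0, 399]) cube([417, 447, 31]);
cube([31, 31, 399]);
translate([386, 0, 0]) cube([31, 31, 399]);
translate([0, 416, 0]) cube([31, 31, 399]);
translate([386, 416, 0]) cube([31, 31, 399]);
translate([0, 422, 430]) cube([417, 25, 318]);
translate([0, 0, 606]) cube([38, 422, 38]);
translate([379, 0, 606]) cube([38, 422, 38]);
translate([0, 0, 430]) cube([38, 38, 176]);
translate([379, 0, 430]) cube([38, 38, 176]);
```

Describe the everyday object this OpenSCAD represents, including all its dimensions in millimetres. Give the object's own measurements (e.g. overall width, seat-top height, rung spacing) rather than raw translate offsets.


A chair. The seat is a 417×447×31 mm slab with its top at z = 430 mm, on four 31×31 mm corner legs (flush with the seat edges, standing on z = 0). A flat backrest 25 mm thick, 318 mm tall, spans the full seat width and rises from the seat top along its +y edge, rear face flush with the rear of the seat. Two armrests of 38×38 mm section run along each side from the seat's front edge to the front of the backrest, top faces 214 mm above the seat top and outer faces flush with the seat's x-edges; a 38×38 mm post under the front of each armrest stands on the seat at the front corner.


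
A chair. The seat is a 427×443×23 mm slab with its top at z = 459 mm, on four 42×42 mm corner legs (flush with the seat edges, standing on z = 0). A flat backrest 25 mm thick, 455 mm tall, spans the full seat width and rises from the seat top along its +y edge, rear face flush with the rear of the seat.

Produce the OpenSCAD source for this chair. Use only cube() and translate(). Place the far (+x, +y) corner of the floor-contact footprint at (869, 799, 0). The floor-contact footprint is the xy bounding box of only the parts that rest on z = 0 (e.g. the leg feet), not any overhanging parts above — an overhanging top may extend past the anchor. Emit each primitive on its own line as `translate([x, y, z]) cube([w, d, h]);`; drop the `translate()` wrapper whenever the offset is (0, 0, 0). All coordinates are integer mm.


// leg_h = 459 - 23 = 436
translate([442, 356, 436]) cube([427, 443, 23]);
translate([442, 356, 0]) cube([42, 42, 436]);
translate([827, 356, 0]) cube([42, 42, 436]);
translate([442, 757, 0]) cube([42, 42, 436]);
translate([827, 757, 0]) cube([42, 42, 436]);
translate([442, 774, 459]) cube([427, 25, 455]);


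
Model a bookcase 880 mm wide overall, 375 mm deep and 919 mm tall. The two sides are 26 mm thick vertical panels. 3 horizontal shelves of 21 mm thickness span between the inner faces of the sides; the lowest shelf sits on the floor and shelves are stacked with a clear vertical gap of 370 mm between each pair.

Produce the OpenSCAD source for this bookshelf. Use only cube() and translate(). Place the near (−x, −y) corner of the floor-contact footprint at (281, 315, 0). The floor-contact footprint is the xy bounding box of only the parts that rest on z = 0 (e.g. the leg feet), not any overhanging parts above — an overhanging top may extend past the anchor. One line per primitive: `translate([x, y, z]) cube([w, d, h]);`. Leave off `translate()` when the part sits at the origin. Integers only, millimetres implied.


translate([281, 315, 0]) cube([26, 375, 919]);
translate([1135, 315, 0]) cube([26, 375, 919]);
translate([307, 315, 0]) cube([828, 375, 21]);
translate([307, 315, 391]) cube([828, 375, 21]);
translate([307, 315, 782]) cube([828, 375, 21]);


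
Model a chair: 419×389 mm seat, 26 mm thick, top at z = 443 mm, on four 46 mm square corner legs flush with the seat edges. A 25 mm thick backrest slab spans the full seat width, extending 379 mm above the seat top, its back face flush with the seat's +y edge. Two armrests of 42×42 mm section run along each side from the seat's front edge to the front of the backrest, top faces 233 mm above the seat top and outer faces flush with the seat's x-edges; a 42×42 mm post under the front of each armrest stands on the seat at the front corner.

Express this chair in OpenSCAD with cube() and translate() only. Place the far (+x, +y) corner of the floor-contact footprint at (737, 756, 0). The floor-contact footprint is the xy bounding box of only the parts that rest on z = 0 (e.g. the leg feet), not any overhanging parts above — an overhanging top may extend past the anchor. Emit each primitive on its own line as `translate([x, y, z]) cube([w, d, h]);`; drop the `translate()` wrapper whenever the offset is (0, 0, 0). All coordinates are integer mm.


// leg_h = 443 - 26 = 417
// arm post h = 233 - 42 = 191
translate([318, 367, 417]) cube([419, 389, 26]);
translate([318, 367, 0]) cube([46, 46, 417]);
translate([691, 367, 0]) cube([46, 46, 417]);
translate([318, 710, 0]) cube([46, 46, 417]);
translate([691, 710, 0]) cube([46, 46, 417]);
translate([318, 731, 443]) cube([419, 25, 379]);
translate([318, 367, 634]) cube([42, 364, 42]);
translate([695, 367, 634]) cube([42, 364, 42]);
translate([318, 367, 443]) cube([42, 42, 191]);
translate([695, 367, 443]) cube([42, 42, 191]);


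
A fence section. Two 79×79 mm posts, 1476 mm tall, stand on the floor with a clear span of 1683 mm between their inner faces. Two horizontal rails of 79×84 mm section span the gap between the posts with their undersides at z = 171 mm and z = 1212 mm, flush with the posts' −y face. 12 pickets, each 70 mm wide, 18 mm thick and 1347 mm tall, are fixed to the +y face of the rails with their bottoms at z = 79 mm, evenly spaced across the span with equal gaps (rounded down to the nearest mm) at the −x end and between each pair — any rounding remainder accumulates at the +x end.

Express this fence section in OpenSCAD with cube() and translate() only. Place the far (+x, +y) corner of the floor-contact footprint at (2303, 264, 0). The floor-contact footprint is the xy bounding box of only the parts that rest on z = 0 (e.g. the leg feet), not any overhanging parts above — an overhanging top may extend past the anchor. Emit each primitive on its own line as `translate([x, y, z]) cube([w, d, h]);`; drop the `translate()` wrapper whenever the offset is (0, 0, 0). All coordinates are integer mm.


translate([462, 185, 0]) cube([79, 79, 1476]);
translate([2224, 185, 0]) cube([79, 79, 1476]);
translate([541, 185, 171]) cube([1683, 79, 84]);
translate([541, 185, 1212]) cube([1683, 79, 84]);
translate([605, 264, 79]) cube([70, 18, 1347]);
translate([739, 264, 79]) cube([70, 18, 1347]);
translate([873, 264, 79]) cube([70, 18, 1347]);
translate([1007, 264, 79]) cube([70, 18, 1347]);
translate([1141, 264, 79]) cube([70, 18, 1347]);
translate([1275, 264, 79]) cube([70, 18, 1347]);
translate([1409, 264, 79]) cube([70, 18, 1347]);
translate([1543, 264, 79]) cube([70, 18, 1347]);
translate([1677, 264, 79]) cube([70, 18, 1347]);
translate([1811, 264, 79]) cube([70, 18, 1347]);
translate([1945, 264, 79]) cube([70, 18, 1347]);
translate([2079, 264, 79]) cube([70, 18, 1347]);


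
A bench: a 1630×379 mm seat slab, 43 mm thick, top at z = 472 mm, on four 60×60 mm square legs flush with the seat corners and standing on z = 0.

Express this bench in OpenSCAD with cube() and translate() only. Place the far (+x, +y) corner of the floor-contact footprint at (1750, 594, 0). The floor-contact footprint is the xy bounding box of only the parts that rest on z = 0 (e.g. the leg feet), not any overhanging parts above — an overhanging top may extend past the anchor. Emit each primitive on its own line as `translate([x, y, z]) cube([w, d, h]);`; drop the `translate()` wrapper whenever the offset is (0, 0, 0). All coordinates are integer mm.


// leg_h = 472 − 43 = 429
translate([120, 215, 429]) cube([1630, 379, 43]);
translate([120, 215, 0]) cube([60, 60, 429]);
translate([120, 534, 0]) cube([60, 60, 429]);
translate([1690, 215, 0]) cube([60, 60, 429]);
translate([1690, 534, 0]) cube([60, 60, 429]);


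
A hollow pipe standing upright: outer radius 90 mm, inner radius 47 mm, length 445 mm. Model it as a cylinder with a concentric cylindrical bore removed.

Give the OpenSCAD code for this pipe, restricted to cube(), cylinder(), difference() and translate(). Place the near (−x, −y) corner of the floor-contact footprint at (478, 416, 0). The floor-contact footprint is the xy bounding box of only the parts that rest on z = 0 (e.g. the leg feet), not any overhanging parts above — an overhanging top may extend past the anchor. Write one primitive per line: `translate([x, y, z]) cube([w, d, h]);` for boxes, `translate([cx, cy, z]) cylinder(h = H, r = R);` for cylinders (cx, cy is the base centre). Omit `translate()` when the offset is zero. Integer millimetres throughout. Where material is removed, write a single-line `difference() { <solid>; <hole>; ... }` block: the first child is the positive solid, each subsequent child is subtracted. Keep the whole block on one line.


difference() { translate([568, 506, 0]) cylinder(h = 445, r = 90); translate([568, 506, 0]) cylinder(h = 445, r = 47); }


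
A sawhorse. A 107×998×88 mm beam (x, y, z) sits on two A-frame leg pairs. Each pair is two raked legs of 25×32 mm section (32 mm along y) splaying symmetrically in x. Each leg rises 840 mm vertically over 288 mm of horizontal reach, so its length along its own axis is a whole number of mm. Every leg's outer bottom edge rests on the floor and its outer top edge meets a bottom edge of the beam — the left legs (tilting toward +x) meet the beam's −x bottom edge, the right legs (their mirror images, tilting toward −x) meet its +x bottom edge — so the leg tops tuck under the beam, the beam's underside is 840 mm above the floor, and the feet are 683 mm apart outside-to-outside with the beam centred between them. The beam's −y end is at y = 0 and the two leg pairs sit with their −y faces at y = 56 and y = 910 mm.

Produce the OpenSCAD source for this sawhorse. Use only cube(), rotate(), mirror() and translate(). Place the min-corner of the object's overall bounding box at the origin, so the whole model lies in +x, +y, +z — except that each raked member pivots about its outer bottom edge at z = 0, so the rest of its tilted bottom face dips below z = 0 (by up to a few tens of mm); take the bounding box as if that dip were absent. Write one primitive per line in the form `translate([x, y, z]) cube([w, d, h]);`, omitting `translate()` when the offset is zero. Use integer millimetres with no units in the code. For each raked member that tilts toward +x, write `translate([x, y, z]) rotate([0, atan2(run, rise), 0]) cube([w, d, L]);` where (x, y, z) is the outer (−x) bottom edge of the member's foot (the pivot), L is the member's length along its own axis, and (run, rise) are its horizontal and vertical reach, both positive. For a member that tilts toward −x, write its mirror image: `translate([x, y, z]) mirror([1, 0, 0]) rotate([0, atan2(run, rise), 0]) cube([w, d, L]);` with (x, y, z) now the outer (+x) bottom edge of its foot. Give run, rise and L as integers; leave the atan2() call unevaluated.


translate([288, 0, 840]) cube([107, 998, 88]);
translate([0, 56, 0]) rotate([0, atan2(288, 840), 0]) cube([25, 32, 888]);
translate([683, 56, 0]) mirror([1, 0, 0]) rotate([0, atan2(288, 840), 0]) cube([25, 32, 888]);
translate([0, 910, 0]) rotate([0, atan2(288, 840), 0]) cube([25, 32, 888]);
translate([683, 910, 0]) mirror([1, 0, 0]) rotate([0, atan2(288, 840), 0]) cube([25, 32, 888]);


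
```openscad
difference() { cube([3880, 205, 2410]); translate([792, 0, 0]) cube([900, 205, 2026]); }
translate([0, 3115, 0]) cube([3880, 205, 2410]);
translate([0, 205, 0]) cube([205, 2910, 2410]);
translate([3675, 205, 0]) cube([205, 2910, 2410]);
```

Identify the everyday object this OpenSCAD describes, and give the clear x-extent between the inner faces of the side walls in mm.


A single room. The interior width is 3470 mm.

Four walls enclosing a rectangle with a door in the front wall — a room. Outside width 3880 minus two 205 mm walls gives 3470 mm.


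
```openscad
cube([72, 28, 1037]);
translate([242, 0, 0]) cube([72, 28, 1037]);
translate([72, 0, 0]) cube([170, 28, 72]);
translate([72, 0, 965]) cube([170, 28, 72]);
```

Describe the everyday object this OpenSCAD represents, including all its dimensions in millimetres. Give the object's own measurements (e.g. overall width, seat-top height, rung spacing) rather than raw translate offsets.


A rectangular picture frame lying in the x–z plane (depth along y). The opening is 170 mm wide (x) by 893 mm tall (z), surrounded by a border 72 mm wide on all four sides. The frame is 28 mm deep and is made of two full-height vertical stiles with two horizontal rails fitted between them.


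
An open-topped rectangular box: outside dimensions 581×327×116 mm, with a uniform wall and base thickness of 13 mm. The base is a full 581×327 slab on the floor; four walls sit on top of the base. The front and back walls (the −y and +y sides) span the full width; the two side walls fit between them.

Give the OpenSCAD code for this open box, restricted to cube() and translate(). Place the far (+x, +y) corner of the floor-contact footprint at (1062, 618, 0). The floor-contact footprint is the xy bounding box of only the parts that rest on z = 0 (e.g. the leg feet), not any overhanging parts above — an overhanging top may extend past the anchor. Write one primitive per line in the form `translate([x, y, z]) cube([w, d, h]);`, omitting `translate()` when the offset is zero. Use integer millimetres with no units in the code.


translate([481, 291, 0]) cube([581, 327, 13]);
translate([481, 291, 13]) cube([581, 13, 103]);
translate([481, 605, 13]) cube([581, 13, 103]);
translate([481, 304, 13]) cube([13, 301, 103]);
translate([1049, 304, 13]) cube([13, 301, 103]);


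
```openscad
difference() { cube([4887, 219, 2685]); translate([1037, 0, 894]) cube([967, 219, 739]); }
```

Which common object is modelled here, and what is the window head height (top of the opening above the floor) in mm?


A wall with a window opening. The window head height is 1633 mm.

A wall with a rectangular opening subtracted — a window. Sill at z = 894, opening 739 mm tall, so the head is at 894 + 739 = 1633 mm.


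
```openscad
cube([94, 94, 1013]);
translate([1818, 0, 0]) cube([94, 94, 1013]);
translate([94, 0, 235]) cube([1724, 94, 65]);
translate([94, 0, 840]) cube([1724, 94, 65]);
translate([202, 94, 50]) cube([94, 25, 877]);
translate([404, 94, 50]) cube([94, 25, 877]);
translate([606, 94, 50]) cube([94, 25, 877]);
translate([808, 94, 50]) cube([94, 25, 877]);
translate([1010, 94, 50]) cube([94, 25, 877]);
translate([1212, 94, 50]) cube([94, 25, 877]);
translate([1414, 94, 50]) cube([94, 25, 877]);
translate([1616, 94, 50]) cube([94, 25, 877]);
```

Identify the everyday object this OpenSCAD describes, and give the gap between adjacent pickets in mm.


A fence section. The picket gap is 108 mm.

Two posts, two rails, 8 pickets — a fence section. Span 1724 mm holds 8 pickets of 94 mm with 9 equal gaps: ⌊(1724 − 8·94) / 9⌋ = 108 mm.


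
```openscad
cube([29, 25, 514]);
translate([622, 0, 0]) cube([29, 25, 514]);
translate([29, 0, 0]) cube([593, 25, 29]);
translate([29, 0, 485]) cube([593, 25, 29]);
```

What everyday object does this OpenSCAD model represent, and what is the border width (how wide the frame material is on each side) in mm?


A picture frame. The border width is 29 mm.

Four thin pieces enclosing a rectangular opening — a picture frame. The two full-height stiles are 514 mm tall; the top rail sits at z = 485 and is 29 mm tall, so the border above the opening is 514 − 485 = 29 mm, matching the stile x-width.


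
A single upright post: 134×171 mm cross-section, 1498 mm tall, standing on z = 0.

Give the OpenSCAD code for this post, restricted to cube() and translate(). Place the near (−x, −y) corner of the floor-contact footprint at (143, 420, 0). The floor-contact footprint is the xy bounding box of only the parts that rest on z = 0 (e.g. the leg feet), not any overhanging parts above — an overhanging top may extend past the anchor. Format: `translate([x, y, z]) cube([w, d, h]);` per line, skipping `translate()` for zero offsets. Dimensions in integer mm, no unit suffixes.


translate([143, 420, 0]) cube([134, 171, 1498]);


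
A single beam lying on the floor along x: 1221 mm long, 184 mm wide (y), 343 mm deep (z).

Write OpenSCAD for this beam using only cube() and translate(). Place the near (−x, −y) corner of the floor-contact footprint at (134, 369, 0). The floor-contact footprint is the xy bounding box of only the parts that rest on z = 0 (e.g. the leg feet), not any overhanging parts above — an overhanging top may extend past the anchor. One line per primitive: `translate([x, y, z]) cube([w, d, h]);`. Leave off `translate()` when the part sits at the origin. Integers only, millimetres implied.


translate([134, 369, 0]) cube([1221, 184, 343]);


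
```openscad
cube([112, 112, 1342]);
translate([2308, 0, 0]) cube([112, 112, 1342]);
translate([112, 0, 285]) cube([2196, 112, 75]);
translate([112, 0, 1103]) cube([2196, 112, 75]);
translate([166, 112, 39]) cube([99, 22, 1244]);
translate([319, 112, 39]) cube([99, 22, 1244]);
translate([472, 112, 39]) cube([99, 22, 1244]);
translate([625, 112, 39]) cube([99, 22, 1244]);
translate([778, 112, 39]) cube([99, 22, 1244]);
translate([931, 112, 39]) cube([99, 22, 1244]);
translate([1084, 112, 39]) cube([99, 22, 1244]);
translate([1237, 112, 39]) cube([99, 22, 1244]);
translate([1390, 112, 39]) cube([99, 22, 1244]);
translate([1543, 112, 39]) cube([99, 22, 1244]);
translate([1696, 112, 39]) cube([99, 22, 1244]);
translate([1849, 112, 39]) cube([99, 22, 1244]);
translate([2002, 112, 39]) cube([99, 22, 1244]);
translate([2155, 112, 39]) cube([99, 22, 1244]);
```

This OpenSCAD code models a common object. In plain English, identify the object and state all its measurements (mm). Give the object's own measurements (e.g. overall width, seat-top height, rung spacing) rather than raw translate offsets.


A fence section. Two 112×112 mm posts, 1342 mm tall, stand on the floor with a clear span of 2196 mm between their inner faces. Two horizontal rails of 112×75 mm section span the gap between the posts with their undersides at z = 285 mm and z = 1103 mm, flush with the posts' −y face. 14 pickets, each 99 mm wide, 22 mm thick and 1244 mm tall, are fixed to the +y face of the rails with their bottoms at z = 39 mm, spaced across the span with a 54 mm gap after the −x post and between neighbouring pickets and before the +x post.


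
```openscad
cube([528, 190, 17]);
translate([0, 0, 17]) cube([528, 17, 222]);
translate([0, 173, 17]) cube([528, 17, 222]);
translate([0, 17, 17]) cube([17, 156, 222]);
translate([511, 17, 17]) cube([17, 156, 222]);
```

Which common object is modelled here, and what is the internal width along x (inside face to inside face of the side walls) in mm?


An open box. The internal width is 494 mm.

A 528×190 base slab with four walls standing on it — an open box. The base is 528 mm wide and the walls are 17 mm thick, so the internal width is 528 − 2 × 17 = 494 mm.


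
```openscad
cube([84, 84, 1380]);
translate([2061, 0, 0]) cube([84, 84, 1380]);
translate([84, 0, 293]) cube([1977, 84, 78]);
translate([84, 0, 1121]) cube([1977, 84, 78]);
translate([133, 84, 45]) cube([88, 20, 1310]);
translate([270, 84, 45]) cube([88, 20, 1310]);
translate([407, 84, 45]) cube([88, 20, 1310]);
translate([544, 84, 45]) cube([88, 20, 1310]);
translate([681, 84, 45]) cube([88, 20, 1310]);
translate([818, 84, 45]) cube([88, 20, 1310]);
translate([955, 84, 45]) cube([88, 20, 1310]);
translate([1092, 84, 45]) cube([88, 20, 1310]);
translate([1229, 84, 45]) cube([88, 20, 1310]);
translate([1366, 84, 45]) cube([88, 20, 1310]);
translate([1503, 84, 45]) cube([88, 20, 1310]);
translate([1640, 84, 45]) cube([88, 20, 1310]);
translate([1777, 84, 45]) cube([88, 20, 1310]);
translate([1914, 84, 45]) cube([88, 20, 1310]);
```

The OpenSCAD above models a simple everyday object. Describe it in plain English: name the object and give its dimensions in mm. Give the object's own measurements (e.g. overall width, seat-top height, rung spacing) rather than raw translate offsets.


A fence section. Two 84×84 mm posts, 1380 mm tall, stand on the floor with a clear span of 1977 mm between their inner faces. Two horizontal rails of 84×78 mm section span the gap between the posts with their undersides at z = 293 mm and z = 1121 mm, flush with the posts' −y face. 14 pickets, each 88 mm wide, 20 mm thick and 1310 mm tall, are fixed to the +y face of the rails with their bottoms at z = 45 mm, spaced across the span with a 49 mm gap after the −x post and between neighbouring pickets, with 59 mm left before the +x post.


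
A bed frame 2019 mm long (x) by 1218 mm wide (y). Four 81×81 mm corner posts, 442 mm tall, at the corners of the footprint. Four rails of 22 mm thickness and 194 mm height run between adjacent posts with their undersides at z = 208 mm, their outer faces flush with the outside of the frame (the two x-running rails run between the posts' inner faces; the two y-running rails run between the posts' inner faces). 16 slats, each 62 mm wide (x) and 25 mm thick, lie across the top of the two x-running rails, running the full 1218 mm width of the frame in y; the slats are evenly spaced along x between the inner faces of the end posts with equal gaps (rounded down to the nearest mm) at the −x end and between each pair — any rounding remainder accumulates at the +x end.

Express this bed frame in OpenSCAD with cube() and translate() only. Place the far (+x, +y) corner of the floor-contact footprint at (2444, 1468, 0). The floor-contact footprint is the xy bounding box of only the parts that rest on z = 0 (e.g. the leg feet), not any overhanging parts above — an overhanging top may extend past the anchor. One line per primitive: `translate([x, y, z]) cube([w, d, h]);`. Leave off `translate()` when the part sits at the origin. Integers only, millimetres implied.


translate([425, 250, 0]) cube([81, 81, 442]);
translate([425, 1387, 0]) cube([81, 81, 442]);
translate([2363, 250, 0]) cube([81, 81, 442]);
translate([2363, 1387, 0]) cube([81, 81, 442]);
translate([506, 250, 208]) cube([1857, 22, 194]);
translate([506, 1446, 208]) cube([1857, 22, 194]);
translate([425, 331, 208]) cube([22, 1056, 194]);
translate([2422, 331, 208]) cube([22, 1056, 194]);
translate([556, 250, 402]) cube([62, 1218, 25]);
translate([668, 250, 402]) cube([62, 1218, 25]);
translate([780, 250, 402]) cube([62, 1218, 25]);
translate([892, 250, 402]) cube([62, 1218, 25]);
translate([1004, 250, 402]) cube([62, 1218, 25]);
translate([1116, 250, 402]) cube([62, 1218, 25]);
translate([1228, 250, 402]) cube([62, 1218, 25]);
translate([1340, 250, 402]) cube([62, 1218, 25]);
translate([1452, 250, 402]) cube([62, 1218, 25]);
translate([1564, 250, 402]) cube([62, 1218, 25]);
translate([1676, 250, 402]) cube([62, 1218, 25]);
translate([1788, 250, 402]) cube([62, 1218, 25]);
translate([1900, 250, 402]) cube([62, 1218, 25]);
translate([2012, 250, 402]) cube([62, 1218, 25]);
translate([2124, 250, 402]) cube([62, 1218, 25]);
translate([2236, 250, 402]) cube([62, 1218, 25]);


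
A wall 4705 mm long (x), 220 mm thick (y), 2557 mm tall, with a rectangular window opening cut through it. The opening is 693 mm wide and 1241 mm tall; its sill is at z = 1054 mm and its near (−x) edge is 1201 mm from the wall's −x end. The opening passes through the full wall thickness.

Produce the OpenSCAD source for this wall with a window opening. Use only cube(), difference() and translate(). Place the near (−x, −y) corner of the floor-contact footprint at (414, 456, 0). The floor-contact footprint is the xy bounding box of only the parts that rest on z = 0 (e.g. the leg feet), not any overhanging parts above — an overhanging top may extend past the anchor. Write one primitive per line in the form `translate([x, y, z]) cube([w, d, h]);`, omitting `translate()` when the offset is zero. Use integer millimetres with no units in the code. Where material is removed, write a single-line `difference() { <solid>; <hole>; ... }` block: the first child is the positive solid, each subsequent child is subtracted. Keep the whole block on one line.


difference() { translate([414, 456, 0]) cube([4705, 220, 2557]); translate([1615, 456, 1054]) cube([693, 220, 1241]); }


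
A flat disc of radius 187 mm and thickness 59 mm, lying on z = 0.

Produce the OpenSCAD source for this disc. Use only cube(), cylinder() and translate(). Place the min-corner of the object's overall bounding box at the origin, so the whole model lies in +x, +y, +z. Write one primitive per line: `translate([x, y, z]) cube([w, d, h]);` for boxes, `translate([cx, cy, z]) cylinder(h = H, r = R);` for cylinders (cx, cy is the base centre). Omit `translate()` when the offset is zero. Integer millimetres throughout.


translate([187, 187, 0]) cylinder(h = 59, r = 187);


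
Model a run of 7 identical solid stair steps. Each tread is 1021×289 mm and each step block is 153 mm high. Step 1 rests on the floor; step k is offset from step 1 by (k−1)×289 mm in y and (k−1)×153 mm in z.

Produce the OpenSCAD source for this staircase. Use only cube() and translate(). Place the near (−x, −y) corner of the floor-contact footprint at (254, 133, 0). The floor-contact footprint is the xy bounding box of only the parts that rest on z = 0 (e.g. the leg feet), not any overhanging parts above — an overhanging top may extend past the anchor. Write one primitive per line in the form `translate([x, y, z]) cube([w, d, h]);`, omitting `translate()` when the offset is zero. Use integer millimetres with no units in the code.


translate([254, 133, 0]) cube([1021, 289, 153]);
translate([254, 422, 153]) cube([1021, 289, 153]);
translate([254, 711, 306]) cube([1021, 289, 153]);
translate([254, 1000, 459]) cube([1021, 289, 153]);
translate([254, 1289, 612]) cube([1021, 289, 153]);
translate([254, 1578, 765]) cube([1021, 289, 153]);
translate([254, 1867, 918]) cube([1021, 289, 153]);


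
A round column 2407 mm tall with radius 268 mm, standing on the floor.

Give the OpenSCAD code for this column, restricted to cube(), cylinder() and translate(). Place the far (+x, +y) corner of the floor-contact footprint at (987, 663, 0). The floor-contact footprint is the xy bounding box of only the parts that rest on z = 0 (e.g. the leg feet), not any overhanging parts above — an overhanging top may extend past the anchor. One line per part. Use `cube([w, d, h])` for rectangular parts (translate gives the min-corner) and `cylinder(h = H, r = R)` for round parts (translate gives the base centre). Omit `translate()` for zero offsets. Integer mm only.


translate([719, 395, 0]) cylinder(h = 2407, r = 268);


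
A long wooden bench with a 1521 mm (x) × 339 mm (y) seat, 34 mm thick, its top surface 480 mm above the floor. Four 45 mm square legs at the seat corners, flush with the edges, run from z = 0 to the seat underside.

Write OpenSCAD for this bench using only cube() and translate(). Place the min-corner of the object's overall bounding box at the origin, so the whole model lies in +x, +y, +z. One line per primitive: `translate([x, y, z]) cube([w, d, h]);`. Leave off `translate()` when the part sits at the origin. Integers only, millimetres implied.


translate([0, 0, 446]) cube([1521, 339, 34]);
cube([45, 45, 446]);
translate([0, 294, 0]) cube([45, 45, 446]);
translate([1476, 0, 0]) cube([45, 45, 446]);
translate([1476, 294, 0]) cube([45, 45, 446]);


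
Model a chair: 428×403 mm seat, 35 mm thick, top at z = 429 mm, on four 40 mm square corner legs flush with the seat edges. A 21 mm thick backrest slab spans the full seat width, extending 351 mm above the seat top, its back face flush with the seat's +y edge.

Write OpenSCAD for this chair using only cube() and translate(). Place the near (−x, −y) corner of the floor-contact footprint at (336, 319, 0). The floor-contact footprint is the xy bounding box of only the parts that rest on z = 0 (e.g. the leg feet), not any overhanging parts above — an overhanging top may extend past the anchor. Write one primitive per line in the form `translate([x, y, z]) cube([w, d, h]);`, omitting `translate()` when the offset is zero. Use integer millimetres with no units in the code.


translate([336, 319, 394]) cube([428, 403, 35]);
translate([336, 319, 0]) cube([40, 40, 394]);
translate([724, 319, 0]) cube([40, 40, 394]);
translate([336, 682, 0]) cube([40, 40, 394]);
translate([724, 682, 0]) cube([40, 40, 394]);
translate([336, 701, 429]) cube([428, 21, 351]);


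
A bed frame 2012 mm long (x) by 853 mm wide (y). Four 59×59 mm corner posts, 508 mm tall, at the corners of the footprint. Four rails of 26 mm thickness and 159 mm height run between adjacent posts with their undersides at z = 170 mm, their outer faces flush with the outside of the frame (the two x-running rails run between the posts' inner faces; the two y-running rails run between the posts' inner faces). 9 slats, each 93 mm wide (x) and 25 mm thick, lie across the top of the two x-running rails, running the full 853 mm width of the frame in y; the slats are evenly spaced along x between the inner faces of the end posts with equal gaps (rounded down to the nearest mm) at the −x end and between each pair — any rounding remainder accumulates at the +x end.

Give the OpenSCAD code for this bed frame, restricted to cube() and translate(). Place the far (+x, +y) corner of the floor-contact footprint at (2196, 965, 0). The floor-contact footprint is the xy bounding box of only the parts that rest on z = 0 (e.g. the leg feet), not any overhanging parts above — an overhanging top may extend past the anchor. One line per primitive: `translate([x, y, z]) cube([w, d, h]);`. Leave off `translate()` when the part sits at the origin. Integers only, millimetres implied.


// slat z = rail_z + rail_h = 170 + 159 = 329
// slat gap = ⌊(1894 − 9·93) / 10⌋ = 105
translate([184, 112, 0]) cube([59, 59, 508]);
translate([184, 906, 0]) cube([59, 59, 508]);
translate([2137, 112, 0]) cube([59, 59, 508]);
translate([2137, 906, 0]) cube([59, 59, 508]);
translate([243, 112, 170]) cube([1894, 26, 159]);
translate([243, 939, 170]) cube([1894, 26, 159]);
translate([184, 171, 170]) cube([26, 735, 159]);
translate([2170, 171, 170]) cube([26, 735, 159]);
translate([348, 112, 329]) cube([93, 853, 25]);
translate([546, 112, 329]) cube([93, 853, 25]);
translate([744, 112, 329]) cube([93, 853, 25]);
translate([942, 112, 329]) cube([93, 853, 25]);
translate([1140, 112, 329]) cube([93, 853, 25]);
translate([1338, 112, 329]) cube([93, 853, 25]);
translate([1536, 112, 329]) cube([93, 853, 25]);
translate([1734, 112, 329]) cube([93, 853, 25]);
translate([1932, 112, 329]) cube([93, 853, 25]);


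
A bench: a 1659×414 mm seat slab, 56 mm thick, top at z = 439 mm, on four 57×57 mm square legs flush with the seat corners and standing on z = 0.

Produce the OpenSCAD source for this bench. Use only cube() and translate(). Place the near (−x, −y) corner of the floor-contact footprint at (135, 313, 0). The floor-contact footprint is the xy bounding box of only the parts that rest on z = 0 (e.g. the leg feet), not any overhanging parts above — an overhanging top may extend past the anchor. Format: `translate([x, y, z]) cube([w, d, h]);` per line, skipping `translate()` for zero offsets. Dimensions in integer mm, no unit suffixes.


translate([135, 313, 383]) cube([1659, 414, 56]);
translate([135, 313, 0]) cube([57, 57, 383]);
translate([135, 670, 0]) cube([57, 57, 383]);
translate([1737, 313, 0]) cube([57, 57, 383]);
translate([1737, 670, 0]) cube([57, 57, 383]);


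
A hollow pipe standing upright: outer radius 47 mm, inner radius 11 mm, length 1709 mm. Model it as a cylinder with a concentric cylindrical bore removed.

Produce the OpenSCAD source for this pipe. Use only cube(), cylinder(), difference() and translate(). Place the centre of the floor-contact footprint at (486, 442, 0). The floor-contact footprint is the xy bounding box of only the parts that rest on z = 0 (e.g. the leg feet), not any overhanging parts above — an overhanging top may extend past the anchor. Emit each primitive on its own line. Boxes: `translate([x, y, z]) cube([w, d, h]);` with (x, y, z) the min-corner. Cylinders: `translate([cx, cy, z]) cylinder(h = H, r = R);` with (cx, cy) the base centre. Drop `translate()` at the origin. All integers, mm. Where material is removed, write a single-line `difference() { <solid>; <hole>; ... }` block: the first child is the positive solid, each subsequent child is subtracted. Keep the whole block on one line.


difference() { translate([486, 442, 0]) cylinder(h = 1709, r = 47); translate([486, 442, 0]) cylinder(h = 1709, r = 11); }


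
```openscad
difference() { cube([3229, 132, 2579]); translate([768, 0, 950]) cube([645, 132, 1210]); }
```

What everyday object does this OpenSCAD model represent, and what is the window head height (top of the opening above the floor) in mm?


A wall with a window opening. The window head height is 2160 mm.

A wall with a rectangular opening subtracted — a window. Sill at z = 950, opening 1210 mm tall, so the head is at 950 + 1210 = 2160 mm.


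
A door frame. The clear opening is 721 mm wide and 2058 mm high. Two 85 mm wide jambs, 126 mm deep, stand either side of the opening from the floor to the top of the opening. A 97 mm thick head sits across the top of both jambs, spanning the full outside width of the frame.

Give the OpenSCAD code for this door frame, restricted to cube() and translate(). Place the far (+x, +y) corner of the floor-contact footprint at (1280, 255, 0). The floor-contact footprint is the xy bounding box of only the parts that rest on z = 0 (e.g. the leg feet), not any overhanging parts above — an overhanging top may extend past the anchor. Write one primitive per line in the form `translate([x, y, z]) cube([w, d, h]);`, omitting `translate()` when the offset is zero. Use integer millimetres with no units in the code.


translate([389, 129, 0]) cube([85, 126, 2058]);
translate([1195, 129, 0]) cube([85, 126, 2058]);
translate([389, 129, 2058]) cube([891, 126, 97]);


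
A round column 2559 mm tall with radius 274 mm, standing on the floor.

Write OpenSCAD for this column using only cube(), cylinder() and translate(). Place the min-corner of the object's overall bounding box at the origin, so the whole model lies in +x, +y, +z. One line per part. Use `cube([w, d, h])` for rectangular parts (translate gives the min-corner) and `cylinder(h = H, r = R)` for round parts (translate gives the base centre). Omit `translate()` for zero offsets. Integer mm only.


translate([274, 274, 0]) cylinder(h = 2559, r = 274);


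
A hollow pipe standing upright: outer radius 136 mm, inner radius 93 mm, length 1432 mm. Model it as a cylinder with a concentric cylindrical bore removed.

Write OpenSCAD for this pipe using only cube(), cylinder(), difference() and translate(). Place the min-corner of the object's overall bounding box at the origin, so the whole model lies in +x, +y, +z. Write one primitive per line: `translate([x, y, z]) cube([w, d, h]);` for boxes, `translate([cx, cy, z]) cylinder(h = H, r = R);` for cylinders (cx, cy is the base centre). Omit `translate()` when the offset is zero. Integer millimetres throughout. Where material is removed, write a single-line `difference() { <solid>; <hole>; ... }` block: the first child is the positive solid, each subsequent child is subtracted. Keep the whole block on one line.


difference() { translate([136, 136, 0]) cylinder(h = 1432, r = 136); translate([136, 136, 0]) cylinder(h = 1432, r = 93); }


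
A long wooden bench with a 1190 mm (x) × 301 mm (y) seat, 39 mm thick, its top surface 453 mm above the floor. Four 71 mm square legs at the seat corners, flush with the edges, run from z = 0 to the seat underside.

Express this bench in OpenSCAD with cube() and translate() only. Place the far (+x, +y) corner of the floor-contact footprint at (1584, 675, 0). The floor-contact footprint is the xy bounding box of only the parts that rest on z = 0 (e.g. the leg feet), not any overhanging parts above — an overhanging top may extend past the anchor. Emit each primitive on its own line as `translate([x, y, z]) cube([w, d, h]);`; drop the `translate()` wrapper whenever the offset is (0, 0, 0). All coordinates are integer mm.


translate([394, 374, 414]) cube([1190, 301, 39]);
translate([394, 374, 0]) cube([71, 71, 414]);
translate([394, 604, 0]) cube([71, 71, 414]);
translate([1513, 374, 0]) cube([71, 71, 414]);
translate([1513, 604, 0]) cube([71, 71, 414]);


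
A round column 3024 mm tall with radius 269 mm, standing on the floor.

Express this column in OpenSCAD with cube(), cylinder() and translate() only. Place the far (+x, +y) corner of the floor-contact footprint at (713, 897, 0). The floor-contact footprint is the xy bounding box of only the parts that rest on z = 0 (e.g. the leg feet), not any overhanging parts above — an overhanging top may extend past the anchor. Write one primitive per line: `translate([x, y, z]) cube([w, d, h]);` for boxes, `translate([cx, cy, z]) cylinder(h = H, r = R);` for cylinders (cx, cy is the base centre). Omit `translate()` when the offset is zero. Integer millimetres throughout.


translate([444, 628, 0]) cylinder(h = 3024, r = 269);


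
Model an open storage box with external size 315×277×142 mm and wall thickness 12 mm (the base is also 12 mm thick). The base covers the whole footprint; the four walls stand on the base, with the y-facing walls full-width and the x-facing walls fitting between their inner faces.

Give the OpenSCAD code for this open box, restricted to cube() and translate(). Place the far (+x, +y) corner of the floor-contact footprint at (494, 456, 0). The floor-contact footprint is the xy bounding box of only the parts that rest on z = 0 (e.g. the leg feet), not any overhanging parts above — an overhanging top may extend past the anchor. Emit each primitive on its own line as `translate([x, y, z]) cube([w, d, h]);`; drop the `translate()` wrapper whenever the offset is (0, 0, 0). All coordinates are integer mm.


translate([179, 179, 0]) cube([315, 277, 12]);
translate([179, 179, 12]) cube([315, 12, 130]);
translate([179, 444, 12]) cube([315, 12, 130]);
translate([179, 191, 12]) cube([12, 253, 130]);
translate([482, 191, 12]) cube([12, 253, 130]);


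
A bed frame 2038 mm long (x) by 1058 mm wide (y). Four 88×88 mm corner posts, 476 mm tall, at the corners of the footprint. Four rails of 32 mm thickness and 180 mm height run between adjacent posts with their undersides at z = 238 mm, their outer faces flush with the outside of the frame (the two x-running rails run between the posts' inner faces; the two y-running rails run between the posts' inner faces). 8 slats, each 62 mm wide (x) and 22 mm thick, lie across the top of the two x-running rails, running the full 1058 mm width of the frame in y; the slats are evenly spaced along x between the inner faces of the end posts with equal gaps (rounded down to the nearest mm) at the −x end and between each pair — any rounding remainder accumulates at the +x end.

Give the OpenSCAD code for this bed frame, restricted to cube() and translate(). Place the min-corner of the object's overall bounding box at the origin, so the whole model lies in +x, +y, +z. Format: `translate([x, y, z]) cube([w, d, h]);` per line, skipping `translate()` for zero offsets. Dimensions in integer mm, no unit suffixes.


// slat z = rail_z + rail_h = 238 + 180 = 418
// slat gap = ⌊(1862 − 8·62) / 9⌋ = 151
cube([88, 88, 476]);
translate([0, 970, 0]) cube([88, 88, 476]);
translate([1950, 0, 0]) cube([88, 88, 476]);
translate([1950, 970, 0]) cube([88, 88, 476]);
translate([88, 0, 238]) cube([1862, 32, 180]);
translate([88, 1026, 238]) cube([1862, 32, 180]);
translate([0, 88, 238]) cube([32, 882, 180]);
translate([2006, 88, 238]) cube([32, 882, 180]);
translate([239, 0, 418]) cube([62, 1058, 22]);
translate([452, 0, 418]) cube([62, 1058, 22]);
translate([665, 0, 418]) cube([62, 1058, 22]);
translate([878, 0, 418]) cube([62, 1058, 22]);
translate([1091, 0, 418]) cube([62, 1058, 22]);
translate([1304, 0, 418]) cube([62, 1058, 22]);
translate([1517, 0, 418]) cube([62, 1058, 22]);
translate([1730, 0, 418]) cube([62, 1058, 22]);
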